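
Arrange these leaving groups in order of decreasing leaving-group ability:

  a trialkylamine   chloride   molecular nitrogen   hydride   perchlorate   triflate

A good leaving group is a weak base: the lower the pKₐ of its conjugate acid, the more readily it departs.
molecular nitrogen: no meaningful conjugate acid; N₂ departs as an exceptionally stable neutral molecule
triflate: pKₐ(CF₃SO₃H (triflic acid)) ≈ -14
perchlorate: pKₐ(HClO₄) ≈ -10
chloride: pKₐ(HCl) ≈ -7
a trialkylamine: pKₐ(R'₃NH⁺) ≈ 10.7
hydride: pKₐ(H₂) ≈ 36

molecular nitrogen > triflate > perchlorate > chloride > a trialkylamine > hydride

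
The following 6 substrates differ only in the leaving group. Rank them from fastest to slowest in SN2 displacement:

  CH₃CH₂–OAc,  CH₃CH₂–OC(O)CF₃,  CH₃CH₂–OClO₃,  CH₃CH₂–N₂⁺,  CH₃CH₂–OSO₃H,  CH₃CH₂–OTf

CH₃CH₂–N₂⁺ > CH₃CH₂–OTf > CH₃CH₂–OClO₃ > CH₃CH₂–OSO₃H > CH₃CH₂–OC(O)CF₃ > CH₃CH₂–OAc

With the same alkyl group throughout, only the leaving group differentiates the rates.
A good leaving group is a weak base: the lower the pKₐ of its conjugate acid, the more readily it departs.
CH₃CH₂–N₂⁺ loses N₂: no meaningful conjugate acid; N₂ departs as an exceptionally stable neutral molecule
CH₃CH₂–OTf loses OTf⁻: pKₐ(CF₃SO₃H (triflic acid)) ≈ -14
CH₃CH₂–OClO₃ loses ClO₄⁻: pKₐ(HClO₄) ≈ -10
CH₃CH₂–OSO₃H loses HSO₄⁻: pKₐ(H₂SO₄) ≈ -3
CH₃CH₂–OC(O)CF₃ loses CF₃COO⁻: pKₐ(CF₃COOH) ≈ 0.2
CH₃CH₂–OAc loses AcO⁻: pKₐ(CH₃COOH) ≈ 4.8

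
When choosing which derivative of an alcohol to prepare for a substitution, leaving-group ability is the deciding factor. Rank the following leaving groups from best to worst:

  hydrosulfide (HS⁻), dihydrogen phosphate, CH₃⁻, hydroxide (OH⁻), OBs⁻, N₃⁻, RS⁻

Rank by basicity of the departing species: weakest base leaves most easily.
OBs⁻: pKₐ(p-BrC₆H₄SO₃H) ≈ -2.8
dihydrogen phosphate: pKₐ(H₃PO₄) ≈ 2.1 — moderate base; biological leaving group after further activation
N₃⁻: pKₐ(HN₃) ≈ 4.7
hydrosulfide (HS⁻): pKₐ(H₂S) ≈ 7
RS⁻: pKₐ(RSH (a thiol)) ≈ 10.5
hydroxide (OH⁻): pKₐ(H₂O) ≈ 15.7 — strong base; essentially never leaves without prior activation
CH₃⁻: pKₐ(CH₄) ≈ 48 — unstabilised carbanion; the worst conceivable leaving group

OBs⁻ > dihydrogen phosphate > N₃⁻ > hydrosulfide (HS⁻) > RS⁻ > hydroxide (OH⁻) > CH₃⁻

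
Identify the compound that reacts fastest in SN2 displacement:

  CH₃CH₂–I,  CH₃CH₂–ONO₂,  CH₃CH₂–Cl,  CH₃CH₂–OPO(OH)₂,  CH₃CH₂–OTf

Same R in every case — rank the leaving groups.
A good leaving group is a weak base: the lower the pKₐ of its conjugate acid, the more readily it departs.
CH₃CH₂–OTf loses OTf⁻: pKₐ(CF₃SO₃H (triflic acid)) ≈ -14
CH₃CH₂–I loses I⁻: pKₐ(HI) ≈ -10
CH₃CH₂–Cl loses Cl⁻: pKₐ(HCl) ≈ -7
CH₃CH₂–ONO₂ loses NO₃⁻: pKₐ(HNO₃) ≈ -1.3
CH₃CH₂–OPO(OH)₂ loses H₂PO₄⁻: pKₐ(H₃PO₄) ≈ 2.1

CH₃CH₂–OTf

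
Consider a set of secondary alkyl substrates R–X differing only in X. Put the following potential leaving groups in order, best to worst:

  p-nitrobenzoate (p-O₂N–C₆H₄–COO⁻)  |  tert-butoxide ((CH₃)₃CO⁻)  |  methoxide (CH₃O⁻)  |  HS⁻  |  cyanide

The more stable X⁻ (or X) is on its own — i.e. the weaker a base it is — the better a leaving group it makes.
p-nitrobenzoate (p-O₂N–C₆H₄–COO⁻): pKₐ(p-nitrobenzoic acid) ≈ 3.4 — electron-withdrawing nitro group stabilises the carboxylate
HS⁻: pKₐ(H₂S) ≈ 7 — larger and more polarisable than the oxygen analogue
cyanide: pKₐ(HCN) ≈ 9.2
methoxide (CH₃O⁻): pKₐ(CH₃OH) ≈ 15.5 — strong base; alkoxides do not leave unassisted
tert-butoxide ((CH₃)₃CO⁻): pKₐ(t-BuOH) ≈ 18

p-nitrobenzoate (p-O₂N–C₆H₄–COO⁻) > HS⁻ > cyanide > methoxide (CH₃O⁻) > tert-butoxide ((CH₃)₃CO⁻)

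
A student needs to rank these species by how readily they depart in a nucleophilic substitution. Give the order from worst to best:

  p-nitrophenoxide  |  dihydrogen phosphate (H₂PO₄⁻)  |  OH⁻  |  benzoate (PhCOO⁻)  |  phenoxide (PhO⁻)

A good leaving group is a weak base: the lower the pKₐ of its conjugate acid, the more readily it departs.
dihydrogen phosphate (H₂PO₄⁻): pKₐ(H₃PO₄) ≈ 2.1 — moderate base; biological leaving group after further activation
benzoate (PhCOO⁻): pKₐ(C₆H₅COOH) ≈ 4.2 — aryl carboxylate
p-nitrophenoxide: pKₐ(p-nitrophenol) ≈ 7.2 — nitro group delocalises the charge; the classic chromogenic LG
phenoxide (PhO⁻): pKₐ(C₆H₅OH (phenol)) ≈ 10 — resonance into the ring helps, but still a poor LG
OH⁻: pKₐ(H₂O) ≈ 15.7 — strong base; essentially never leaves without prior activation
Listed from poorest to best leaving group as asked.

OH⁻ < phenoxide (PhO⁻) < p-nitrophenoxide < benzoate (PhCOO⁻) < dihydrogen phosphate (H₂PO₄⁻)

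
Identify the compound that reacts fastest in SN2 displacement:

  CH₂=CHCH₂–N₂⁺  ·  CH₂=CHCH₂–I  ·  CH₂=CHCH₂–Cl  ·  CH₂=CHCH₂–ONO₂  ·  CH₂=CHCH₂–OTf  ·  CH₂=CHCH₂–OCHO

Identical carbon frameworks mean the comparison reduces to leaving-group quality.
Leaving-group ability tracks the stability of the departed species; conjugate-acid pKₐ is the usual yardstick (lower pKₐ → better LG).
CH₂=CHCH₂–N₂⁺ loses N₂: no meaningful conjugate acid; N₂ departs as an exceptionally stable neutral molecule
CH₂=CHCH₂–OTf loses OTf⁻: pKₐ(CF₃SO₃H (triflic acid)) ≈ -14
CH₂=CHCH₂–I loses I⁻: pKₐ(HI) ≈ -10
CH₂=CHCH₂–Cl loses Cl⁻: pKₐ(HCl) ≈ -7
CH₂=CHCH₂–ONO₂ loses NO₃⁻: pKₐ(HNO₃) ≈ -1.3
CH₂=CHCH₂–OCHO loses HCOO⁻: pKₐ(HCOOH) ≈ 3.8

CH₂=CHCH₂–N₂⁺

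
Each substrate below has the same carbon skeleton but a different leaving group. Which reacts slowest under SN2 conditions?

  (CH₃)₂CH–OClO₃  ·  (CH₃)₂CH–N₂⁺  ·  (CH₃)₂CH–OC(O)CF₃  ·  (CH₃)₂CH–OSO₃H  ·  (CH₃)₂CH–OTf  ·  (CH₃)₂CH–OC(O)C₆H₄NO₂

(CH₃)₂CH–OC(O)C₆H₄NO₂

Same R in every case — rank the leaving groups.
Rank by basicity of the departing species: weakest base leaves most easily.
(CH₃)₂CH–N₂⁺ loses N₂: no meaningful conjugate acid; N₂ departs as an exceptionally stable neutral molecule
(CH₃)₂CH–OTf loses OTf⁻: pKₐ(CF₃SO₃H (triflic acid)) ≈ -14
(CH₃)₂CH–OClO₃ loses ClO₄⁻: pKₐ(HClO₄) ≈ -10
(CH₃)₂CH–OSO₃H loses HSO₄⁻: pKₐ(H₂SO₄) ≈ -3
(CH₃)₂CH–OC(O)CF₃ loses CF₃COO⁻: pKₐ(CF₃COOH) ≈ 0.2
(CH₃)₂CH–OC(O)C₆H₄NO₂ loses p-O₂N–C₆H₄–COO⁻: pKₐ(p-nitrobenzoic acid) ≈ 3.4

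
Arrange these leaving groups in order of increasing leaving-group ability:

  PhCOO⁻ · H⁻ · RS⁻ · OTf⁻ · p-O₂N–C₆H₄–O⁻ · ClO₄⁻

A good leaving group is a weak base: the lower the pKₐ of its conjugate acid, the more readily it departs.
OTf⁻: pKₐ(CF₃SO₃H (triflic acid)) ≈ -14 — charge spread over three oxygens and a CF₃ group; the premier leaving group in synthesis
ClO₄⁻: pKₐ(HClO₄) ≈ -10 — extremely weak base; rarely used for safety reasons
PhCOO⁻: pKₐ(C₆H₅COOH) ≈ 4.2
p-O₂N–C₆H₄–O⁻: pKₐ(p-nitrophenol) ≈ 7.2
RS⁻: pKₐ(RSH (a thiol)) ≈ 10.5
H⁻: pKₐ(H₂) ≈ 36
Listed from poorest to best leaving group as asked.

H⁻ < RS⁻ < p-O₂N–C₆H₄–O⁻ < PhCOO⁻ < ClO₄⁻ < OTf⁻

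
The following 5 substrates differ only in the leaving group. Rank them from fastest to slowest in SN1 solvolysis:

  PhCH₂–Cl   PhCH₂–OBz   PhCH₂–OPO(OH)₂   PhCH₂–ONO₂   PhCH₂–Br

PhCH₂–Br > PhCH₂–Cl > PhCH₂–ONO₂ > PhCH₂–OPO(OH)₂ > PhCH₂–OBz

The skeletons are identical, so relative rate is governed entirely by leaving-group ability.
A good leaving group is a weak base: the lower the pKₐ of its conjugate acid, the more readily it departs.
PhCH₂–Br loses Br⁻: pKₐ(HBr) ≈ -9
PhCH₂–Cl loses Cl⁻: pKₐ(HCl) ≈ -7
PhCH₂–ONO₂ loses NO₃⁻: pKₐ(HNO₃) ≈ -1.3
PhCH₂–OPO(OH)₂ loses H₂PO₄⁻: pKₐ(H₃PO₄) ≈ 2.1
PhCH₂–OBz loses PhCOO⁻: pKₐ(C₆H₅COOH) ≈ 4.2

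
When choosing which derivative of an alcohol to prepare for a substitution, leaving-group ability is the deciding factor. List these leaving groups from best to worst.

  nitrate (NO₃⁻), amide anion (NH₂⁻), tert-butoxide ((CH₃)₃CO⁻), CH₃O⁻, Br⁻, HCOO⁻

Leaving-group ability tracks the stability of the departed species; conjugate-acid pKₐ is the usual yardstick (lower pKₐ → better LG).
Br⁻: pKₐ(HBr) ≈ -9
nitrate (NO₃⁻): pKₐ(HNO₃) ≈ -1.3
HCOO⁻: pKₐ(HCOOH) ≈ 3.8
CH₃O⁻: pKₐ(CH₃OH) ≈ 15.5
tert-butoxide ((CH₃)₃CO⁻): pKₐ(t-BuOH) ≈ 18
amide anion (NH₂⁻): pKₐ(NH₃) ≈ 38

Br⁻ > nitrate (NO₃⁻) > HCOO⁻ > CH₃O⁻ > tert-butoxide ((CH₃)₃CO⁻) > amide anion (NH₂⁻)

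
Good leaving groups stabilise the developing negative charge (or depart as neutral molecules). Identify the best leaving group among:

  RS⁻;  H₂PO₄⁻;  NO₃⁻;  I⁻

I⁻

I⁻: pKₐ(HI) ≈ -10
NO₃⁻: pKₐ(HNO₃) ≈ -1.3
H₂PO₄⁻: pKₐ(H₃PO₄) ≈ 2.1
RS⁻: pKₐ(RSH (a thiol)) ≈ 10.5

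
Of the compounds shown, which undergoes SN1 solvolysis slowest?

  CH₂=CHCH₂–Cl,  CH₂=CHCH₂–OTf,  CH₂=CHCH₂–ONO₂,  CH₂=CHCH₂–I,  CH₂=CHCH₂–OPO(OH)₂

The skeletons are identical, so relative rate is governed entirely by leaving-group ability.
The more stable X⁻ (or X) is on its own — i.e. the weaker a base it is — the better a leaving group it makes.
CH₂=CHCH₂–OTf loses OTf⁻: pKₐ(CF₃SO₃H (triflic acid)) ≈ -14
CH₂=CHCH₂–I loses I⁻: pKₐ(HI) ≈ -10
CH₂=CHCH₂–Cl loses Cl⁻: pKₐ(HCl) ≈ -7
CH₂=CHCH₂–ONO₂ loses NO₃⁻: pKₐ(HNO₃) ≈ -1.3
CH₂=CHCH₂–OPO(OH)₂ loses H₂PO₄⁻: pKₐ(H₃PO₄) ≈ 2.1

CH₂=CHCH₂–OPO(OH)₂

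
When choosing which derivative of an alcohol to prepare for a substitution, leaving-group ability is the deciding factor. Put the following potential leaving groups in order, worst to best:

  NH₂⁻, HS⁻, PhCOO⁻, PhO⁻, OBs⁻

NH₂⁻ < PhO⁻ < HS⁻ < PhCOO⁻ < OBs⁻

Leaving-group ability tracks the stability of the departed species; conjugate-acid pKₐ is the usual yardstick (lower pKₐ → better LG).
OBs⁻: pKₐ(p-BrC₆H₄SO₃H) ≈ -2.8 — arenesulfonate with a p-bromo substituent
PhCOO⁻: pKₐ(C₆H₅COOH) ≈ 4.2
HS⁻: pKₐ(H₂S) ≈ 7
PhO⁻: pKₐ(C₆H₅OH (phenol)) ≈ 10 — resonance into the ring helps, but still a poor LG
NH₂⁻: pKₐ(NH₃) ≈ 38 — extremely strong base; never a leaving group
Reversing gives the worst-to-best order requested.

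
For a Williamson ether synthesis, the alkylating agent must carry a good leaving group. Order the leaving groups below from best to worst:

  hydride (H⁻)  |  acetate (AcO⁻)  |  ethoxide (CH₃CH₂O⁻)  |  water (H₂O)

A good leaving group is a weak base: the lower the pKₐ of its conjugate acid, the more readily it departs.
water (H₂O): pKₐ(H₃O⁺) ≈ -1.7
acetate (AcO⁻): pKₐ(CH₃COOH) ≈ 4.8
ethoxide (CH₃CH₂O⁻): pKₐ(CH₃CH₂OH) ≈ 16
hydride (H⁻): pKₐ(H₂) ≈ 36

water (H₂O) > acetate (AcO⁻) > ethoxide (CH₃CH₂O⁻) > hydride (H⁻)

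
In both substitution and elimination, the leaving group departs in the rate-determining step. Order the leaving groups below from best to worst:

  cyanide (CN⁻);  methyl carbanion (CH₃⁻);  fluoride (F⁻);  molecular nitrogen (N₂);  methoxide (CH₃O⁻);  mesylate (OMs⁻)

molecular nitrogen (N₂): no meaningful conjugate acid; N₂ departs as an exceptionally stable neutral molecule
mesylate (OMs⁻): pKₐ(CH₃SO₃H (MsOH)) ≈ -1.9
fluoride (F⁻): pKₐ(HF) ≈ 3.2
cyanide (CN⁻): pKₐ(HCN) ≈ 9.2 — sp carbon stabilises the charge somewhat, but still a poor LG
methoxide (CH₃O⁻): pKₐ(CH₃OH) ≈ 15.5
methyl carbanion (CH₃⁻): pKₐ(CH₄) ≈ 48

molecular nitrogen (N₂) > mesylate (OMs⁻) > fluoride (F⁻) > cyanide (CN⁻) > methoxide (CH₃O⁻) > methyl carbanion (CH₃⁻)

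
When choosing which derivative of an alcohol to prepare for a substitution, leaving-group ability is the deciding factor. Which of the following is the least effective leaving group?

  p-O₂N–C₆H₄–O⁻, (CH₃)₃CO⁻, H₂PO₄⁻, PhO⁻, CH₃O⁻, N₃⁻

(CH₃)₃CO⁻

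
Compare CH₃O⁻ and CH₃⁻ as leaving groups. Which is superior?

CH₃O⁻ is the better leaving group.
pKₐ(CH₃OH) ≈ 15.5 versus pKₐ(CH₄) ≈ 48: CH₃O⁻ is the much weaker base.
Strong base; alkoxides do not leave unassisted.

CH₃O⁻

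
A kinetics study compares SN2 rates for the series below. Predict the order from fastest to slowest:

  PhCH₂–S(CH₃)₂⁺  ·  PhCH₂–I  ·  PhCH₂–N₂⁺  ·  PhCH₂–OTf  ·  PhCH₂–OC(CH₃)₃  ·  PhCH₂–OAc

With the same alkyl group throughout, only the leaving group differentiates the rates.
Rank by basicity of the departing species: weakest base leaves most easily.
PhCH₂–N₂⁺ loses N₂: no meaningful conjugate acid; N₂ departs as an exceptionally stable neutral molecule
PhCH₂–OTf loses OTf⁻: pKₐ(CF₃SO₃H (triflic acid)) ≈ -14
PhCH₂–I loses I⁻: pKₐ(HI) ≈ -10
PhCH₂–S(CH₃)₂⁺ loses SR'₂: pKₐ(R'₂SH⁺) ≈ -7
PhCH₂–OAc loses AcO⁻: pKₐ(CH₃COOH) ≈ 4.8
PhCH₂–OC(CH₃)₃ loses (CH₃)₃CO⁻: pKₐ(t-BuOH) ≈ 18

PhCH₂–N₂⁺ > PhCH₂–OTf > PhCH₂–I > PhCH₂–S(CH₃)₂⁺ > PhCH₂–OAc > PhCH₂–OC(CH₃)₃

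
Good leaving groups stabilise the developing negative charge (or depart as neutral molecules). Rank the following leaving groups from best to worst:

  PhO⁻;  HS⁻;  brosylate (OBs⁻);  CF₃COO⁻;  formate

brosylate (OBs⁻) > CF₃COO⁻ > formate > HS⁻ > PhO⁻

A good leaving group is a weak base: the lower the pKₐ of its conjugate acid, the more readily it departs.
brosylate (OBs⁻): pKₐ(p-BrC₆H₄SO₃H) ≈ -2.8
CF₃COO⁻: pKₐ(CF₃COOH) ≈ 0.2 — strongly electron-withdrawing CF₃ stabilises the carboxylate
formate: pKₐ(HCOOH) ≈ 3.8
HS⁻: pKₐ(H₂S) ≈ 7
PhO⁻: pKₐ(C₆H₅OH (phenol)) ≈ 10 — resonance into the ring helps, but still a poor LG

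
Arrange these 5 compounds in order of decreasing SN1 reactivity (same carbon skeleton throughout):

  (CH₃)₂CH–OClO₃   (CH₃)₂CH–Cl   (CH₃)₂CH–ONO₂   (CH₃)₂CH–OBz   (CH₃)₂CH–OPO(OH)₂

(CH₃)₂CH–OClO₃ > (CH₃)₂CH–Cl > (CH₃)₂CH–ONO₂ > (CH₃)₂CH–OPO(OH)₂ > (CH₃)₂CH–OBz

With the same alkyl group throughout, only the leaving group differentiates the rates.
Rank by basicity of the departing species: weakest base leaves most easily.
(CH₃)₂CH–OClO₃ loses ClO₄⁻: pKₐ(HClO₄) ≈ -10
(CH₃)₂CH–Cl loses Cl⁻: pKₐ(HCl) ≈ -7
(CH₃)₂CH–ONO₂ loses NO₃⁻: pKₐ(HNO₃) ≈ -1.3
(CH₃)₂CH–OPO(OH)₂ loses H₂PO₄⁻: pKₐ(H₃PO₄) ≈ 2.1
(CH₃)₂CH–OBz loses PhCOO⁻: pKₐ(C₆H₅COOH) ≈ 4.2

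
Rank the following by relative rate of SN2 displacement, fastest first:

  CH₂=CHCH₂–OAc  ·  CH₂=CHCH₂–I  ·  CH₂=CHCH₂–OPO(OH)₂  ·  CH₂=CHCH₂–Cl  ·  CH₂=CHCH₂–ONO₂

CH₂=CHCH₂–I > CH₂=CHCH₂–Cl > CH₂=CHCH₂–ONO₂ > CH₂=CHCH₂–OPO(OH)₂ > CH₂=CHCH₂–OAc

Same R in every case — rank the leaving groups.
Rank by basicity of the departing species: weakest base leaves most easily.
CH₂=CHCH₂–I loses I⁻: pKₐ(HI) ≈ -10
CH₂=CHCH₂–Cl loses Cl⁻: pKₐ(HCl) ≈ -7
CH₂=CHCH₂–ONO₂ loses NO₃⁻: pKₐ(HNO₃) ≈ -1.3
CH₂=CHCH₂–OPO(OH)₂ loses H₂PO₄⁻: pKₐ(H₃PO₄) ≈ 2.1
CH₂=CHCH₂–OAc loses AcO⁻: pKₐ(CH₃COOH) ≈ 4.8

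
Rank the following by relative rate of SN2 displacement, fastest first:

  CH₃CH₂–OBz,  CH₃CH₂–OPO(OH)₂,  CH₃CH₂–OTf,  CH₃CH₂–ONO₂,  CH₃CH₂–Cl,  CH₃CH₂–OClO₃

Identical carbon frameworks mean the comparison reduces to leaving-group quality.
Rank by basicity of the departing species: weakest base leaves most easily.
CH₃CH₂–OTf loses OTf⁻: pKₐ(CF₃SO₃H (triflic acid)) ≈ -14
CH₃CH₂–OClO₃ loses ClO₄⁻: pKₐ(HClO₄) ≈ -10
CH₃CH₂–Cl loses Cl⁻: pKₐ(HCl) ≈ -7
CH₃CH₂–ONO₂ loses NO₃⁻: pKₐ(HNO₃) ≈ -1.3
CH₃CH₂–OPO(OH)₂ loses H₂PO₄⁻: pKₐ(H₃PO₄) ≈ 2.1
CH₃CH₂–OBz loses PhCOO⁻: pKₐ(C₆H₅COOH) ≈ 4.2

CH₃CH₂–OTf > CH₃CH₂–OClO₃ > CH₃CH₂–Cl > CH₃CH₂–ONO₂ > CH₃CH₂–OPO(OH)₂ > CH₃CH₂–OBz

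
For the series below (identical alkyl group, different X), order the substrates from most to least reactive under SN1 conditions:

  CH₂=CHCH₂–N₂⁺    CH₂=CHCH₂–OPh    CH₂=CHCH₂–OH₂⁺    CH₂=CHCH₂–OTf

CH₂=CHCH₂–N₂⁺ > CH₂=CHCH₂–OTf > CH₂=CHCH₂–OH₂⁺ > CH₂=CHCH₂–OPh

With the same alkyl group throughout, only the leaving group differentiates the rates.
A good leaving group is a weak base: the lower the pKₐ of its conjugate acid, the more readily it departs.
CH₂=CHCH₂–N₂⁺ loses N₂: no meaningful conjugate acid; N₂ departs as an exceptionally stable neutral molecule
CH₂=CHCH₂–OTf loses OTf⁻: pKₐ(CF₃SO₃H (triflic acid)) ≈ -14
CH₂=CHCH₂–OH₂⁺ loses H₂O: pKₐ(H₃O⁺) ≈ -1.7
CH₂=CHCH₂–OPh loses PhO⁻: pKₐ(C₆H₅OH (phenol)) ≈ 10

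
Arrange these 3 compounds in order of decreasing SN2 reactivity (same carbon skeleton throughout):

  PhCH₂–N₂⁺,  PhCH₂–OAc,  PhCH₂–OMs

PhCH₂–N₂⁺ > PhCH₂–OMs > PhCH₂–OAc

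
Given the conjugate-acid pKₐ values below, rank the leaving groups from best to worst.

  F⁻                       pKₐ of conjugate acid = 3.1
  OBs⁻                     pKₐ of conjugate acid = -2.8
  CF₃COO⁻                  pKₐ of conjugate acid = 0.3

Lower conjugate-acid pKₐ ⇒ weaker base ⇒ better leaving group.
Sorting by the given values: OBs⁻ (-2.8), CF₃COO⁻ (0.3), F⁻ (3.1).

OBs⁻ > CF₃COO⁻ > F⁻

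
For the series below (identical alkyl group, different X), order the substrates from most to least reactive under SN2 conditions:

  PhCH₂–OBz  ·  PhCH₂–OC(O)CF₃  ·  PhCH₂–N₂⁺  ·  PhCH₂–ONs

Same R in every case — rank the leaving groups.
Rank by basicity of the departing species: weakest base leaves most easily.
PhCH₂–N₂⁺ loses N₂: no meaningful conjugate acid; N₂ departs as an exceptionally stable neutral molecule
PhCH₂–ONs loses ONs⁻: pKₐ(p-O₂NC₆H₄SO₃H) ≈ -3.5
PhCH₂–OC(O)CF₃ loses CF₃COO⁻: pKₐ(CF₃COOH) ≈ 0.2
PhCH₂–OBz loses PhCOO⁻: pKₐ(C₆H₅COOH) ≈ 4.2

PhCH₂–N₂⁺ > PhCH₂–ONs > PhCH₂–OC(O)CF₃ > PhCH₂–OBz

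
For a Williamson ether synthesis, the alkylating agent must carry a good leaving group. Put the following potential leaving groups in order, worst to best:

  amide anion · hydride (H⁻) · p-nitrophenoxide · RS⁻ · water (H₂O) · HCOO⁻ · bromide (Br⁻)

amide anion < hydride (H⁻) < RS⁻ < p-nitrophenoxide < HCOO⁻ < water (H₂O) < bromide (Br⁻)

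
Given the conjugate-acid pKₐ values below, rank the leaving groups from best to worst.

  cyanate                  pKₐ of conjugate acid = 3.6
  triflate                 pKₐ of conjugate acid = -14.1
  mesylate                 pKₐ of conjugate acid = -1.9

Lower conjugate-acid pKₐ ⇒ weaker base ⇒ better leaving group.
Sorting by the given values: triflate (-14.1), mesylate (-1.9), cyanate (3.6).

triflate > mesylate > cyanate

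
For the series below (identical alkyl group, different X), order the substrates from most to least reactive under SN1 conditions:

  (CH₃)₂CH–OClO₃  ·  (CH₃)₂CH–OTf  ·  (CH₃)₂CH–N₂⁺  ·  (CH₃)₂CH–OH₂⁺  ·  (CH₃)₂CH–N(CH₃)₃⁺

(CH₃)₂CH–N₂⁺ > (CH₃)₂CH–OTf > (CH₃)₂CH–OClO₃ > (CH₃)₂CH–OH₂⁺ > (CH₃)₂CH–N(CH₃)₃⁺

Identical carbon frameworks mean the comparison reduces to leaving-group quality.
The more stable X⁻ (or X) is on its own — i.e. the weaker a base it is — the better a leaving group it makes.
(CH₃)₂CH–N₂⁺ loses N₂: no meaningful conjugate acid; N₂ departs as an exceptionally stable neutral molecule
(CH₃)₂CH–OTf loses OTf⁻: pKₐ(CF₃SO₃H (triflic acid)) ≈ -14
(CH₃)₂CH–OClO₃ loses ClO₄⁻: pKₐ(HClO₄) ≈ -10
(CH₃)₂CH–OH₂⁺ loses H₂O: pKₐ(H₃O⁺) ≈ -1.7
(CH₃)₂CH–N(CH₃)₃⁺ loses NR'₃: pKₐ(R'₃NH⁺) ≈ 10.7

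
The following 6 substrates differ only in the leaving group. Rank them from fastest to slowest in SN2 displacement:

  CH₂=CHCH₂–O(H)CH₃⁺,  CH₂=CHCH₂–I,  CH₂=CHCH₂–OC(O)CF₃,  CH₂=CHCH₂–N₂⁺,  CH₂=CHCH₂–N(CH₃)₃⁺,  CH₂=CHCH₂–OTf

Identical carbon frameworks mean the comparison reduces to leaving-group quality.
A good leaving group is a weak base: the lower the pKₐ of its conjugate acid, the more readily it departs.
CH₂=CHCH₂–N₂⁺ loses N₂: no meaningful conjugate acid; N₂ departs as an exceptionally stable neutral molecule
CH₂=CHCH₂–OTf loses OTf⁻: pKₐ(CF₃SO₃H (triflic acid)) ≈ -14
CH₂=CHCH₂–I loses I⁻: pKₐ(HI) ≈ -10
CH₂=CHCH₂–O(H)CH₃⁺ loses R'OH: pKₐ(R'OH₂⁺) ≈ -2.4
CH₂=CHCH₂–OC(O)CF₃ loses CF₃COO⁻: pKₐ(CF₃COOH) ≈ 0.2
CH₂=CHCH₂–N(CH₃)₃⁺ loses NR'₃: pKₐ(R'₃NH⁺) ≈ 10.7

CH₂=CHCH₂–N₂⁺ > CH₂=CHCH₂–OTf > CH₂=CHCH₂–I > CH₂=CHCH₂–O(H)CH₃⁺ > CH₂=CHCH₂–OC(O)CF₃ > CH₂=CHCH₂–N(CH₃)₃⁺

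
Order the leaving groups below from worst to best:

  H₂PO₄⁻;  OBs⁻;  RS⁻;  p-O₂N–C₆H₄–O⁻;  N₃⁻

RS⁻ < p-O₂N–C₆H₄–O⁻ < N₃⁻ < H₂PO₄⁻ < OBs⁻

A good leaving group is a weak base: the lower the pKₐ of its conjugate acid, the more readily it departs.
OBs⁻: pKₐ(p-BrC₆H₄SO₃H) ≈ -2.8
H₂PO₄⁻: pKₐ(H₃PO₄) ≈ 2.1
N₃⁻: pKₐ(HN₃) ≈ 4.7
p-O₂N–C₆H₄–O⁻: pKₐ(p-nitrophenol) ≈ 7.2
RS⁻: pKₐ(RSH (a thiol)) ≈ 10.5
The question asks for worst first, so the sequence is read in increasing leaving-group ability.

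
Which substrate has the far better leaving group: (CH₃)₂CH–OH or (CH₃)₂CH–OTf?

From (CH₃)₂CH–OH the departing group would be OH⁻ (pKₐ(H₂O) ≈ 15.7). Strong base; essentially never leaves without prior activation.
From (CH₃)₂CH–OTf the leaving group is OTf⁻ (pKₐ(CF₃SO₃H (triflic acid)) ≈ -14). Charge spread over three oxygens and a CF₃ group; the premier leaving group in synthesis.
(In practice (CH₃)₂CH–OTf is made from (CH₃)₂CH–OH by treatment with Tf₂O / 2,6-lutidine, converting the hydroxyl into a triflate.)

(CH₃)₂CH–OTf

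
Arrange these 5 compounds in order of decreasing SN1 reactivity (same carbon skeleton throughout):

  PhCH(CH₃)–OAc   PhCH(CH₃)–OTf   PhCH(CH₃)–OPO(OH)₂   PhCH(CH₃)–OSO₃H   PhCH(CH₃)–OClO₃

PhCH(CH₃)–OTf > PhCH(CH₃)–OClO₃ > PhCH(CH₃)–OSO₃H > PhCH(CH₃)–OPO(OH)₂ > PhCH(CH₃)–OAc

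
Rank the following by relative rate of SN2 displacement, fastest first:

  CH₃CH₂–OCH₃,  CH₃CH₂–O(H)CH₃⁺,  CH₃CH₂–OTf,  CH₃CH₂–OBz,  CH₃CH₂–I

With the same alkyl group throughout, only the leaving group differentiates the rates.
Rank by basicity of the departing species: weakest base leaves most easily.
CH₃CH₂–OTf loses OTf⁻: pKₐ(CF₃SO₃H (triflic acid)) ≈ -14
CH₃CH₂–I loses I⁻: pKₐ(HI) ≈ -10
CH₃CH₂–O(H)CH₃⁺ loses R'OH: pKₐ(R'OH₂⁺) ≈ -2.4
CH₃CH₂–OBz loses PhCOO⁻: pKₐ(C₆H₅COOH) ≈ 4.2
CH₃CH₂–OCH₃ loses CH₃O⁻: pKₐ(CH₃OH) ≈ 15.5

CH₃CH₂–OTf > CH₃CH₂–I > CH₃CH₂–O(H)CH₃⁺ > CH₃CH₂–OBz > CH₃CH₂–OCH₃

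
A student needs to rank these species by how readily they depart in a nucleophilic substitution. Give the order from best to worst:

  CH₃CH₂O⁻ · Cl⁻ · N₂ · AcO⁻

N₂ > Cl⁻ > AcO⁻ > CH₃CH₂O⁻

Rank by basicity of the departing species: weakest base leaves most easily.
N₂: no meaningful conjugate acid; N₂ departs as an exceptionally stable neutral molecule
Cl⁻: pKₐ(HCl) ≈ -7
AcO⁻: pKₐ(CH₃COOH) ≈ 4.8
CH₃CH₂O⁻: pKₐ(CH₃CH₂OH) ≈ 16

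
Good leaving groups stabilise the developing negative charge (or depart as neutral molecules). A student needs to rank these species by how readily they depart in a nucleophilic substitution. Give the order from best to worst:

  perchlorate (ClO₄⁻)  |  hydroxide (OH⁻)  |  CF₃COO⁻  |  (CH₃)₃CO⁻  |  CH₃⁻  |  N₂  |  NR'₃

N₂ > perchlorate (ClO₄⁻) > CF₃COO⁻ > NR'₃ > hydroxide (OH⁻) > (CH₃)₃CO⁻ > CH₃⁻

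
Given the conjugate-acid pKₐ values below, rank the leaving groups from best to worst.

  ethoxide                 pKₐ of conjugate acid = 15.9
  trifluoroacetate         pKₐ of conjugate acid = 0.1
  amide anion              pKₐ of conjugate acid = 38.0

trifluoroacetate > ethoxide > amide anion

Lower conjugate-acid pKₐ ⇒ weaker base ⇒ better leaving group.
Sorting by the given values: trifluoroacetate (0.1), ethoxide (15.9), amide anion (38.0).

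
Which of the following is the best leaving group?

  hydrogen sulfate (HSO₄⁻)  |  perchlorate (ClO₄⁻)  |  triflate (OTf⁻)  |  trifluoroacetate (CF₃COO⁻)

Rank by basicity of the departing species: weakest base leaves most easily.
triflate (OTf⁻): pKₐ(CF₃SO₃H (triflic acid)) ≈ -14
perchlorate (ClO₄⁻): pKₐ(HClO₄) ≈ -10
hydrogen sulfate (HSO₄⁻): pKₐ(H₂SO₄) ≈ -3
trifluoroacetate (CF₃COO⁻): pKₐ(CF₃COOH) ≈ 0.2

triflate (OTf⁻)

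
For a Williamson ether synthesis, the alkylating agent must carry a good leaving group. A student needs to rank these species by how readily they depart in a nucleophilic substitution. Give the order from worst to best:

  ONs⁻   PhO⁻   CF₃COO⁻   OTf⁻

OTf⁻: pKₐ(CF₃SO₃H (triflic acid)) ≈ -14
ONs⁻: pKₐ(p-O₂NC₆H₄SO₃H) ≈ -3.5 — p-nitro group further stabilises the sulfonate
CF₃COO⁻: pKₐ(CF₃COOH) ≈ 0.2 — strongly electron-withdrawing CF₃ stabilises the carboxylate
PhO⁻: pKₐ(C₆H₅OH (phenol)) ≈ 10 — resonance into the ring helps, but still a poor LG
The question asks for worst first, so the sequence is read in increasing leaving-group ability.

PhO⁻ < CF₃COO⁻ < ONs⁻ < OTf⁻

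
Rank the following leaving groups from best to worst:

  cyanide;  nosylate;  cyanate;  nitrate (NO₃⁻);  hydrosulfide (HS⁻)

nosylate > nitrate (NO₃⁻) > cyanate > hydrosulfide (HS⁻) > cyanide

Rank by basicity of the departing species: weakest base leaves most easily.
nosylate: pKₐ(p-O₂NC₆H₄SO₃H) ≈ -3.5
nitrate (NO₃⁻): pKₐ(HNO₃) ≈ -1.3
cyanate: pKₐ(HOCN) ≈ 3.5
hydrosulfide (HS⁻): pKₐ(H₂S) ≈ 7
cyanide: pKₐ(HCN) ≈ 9.2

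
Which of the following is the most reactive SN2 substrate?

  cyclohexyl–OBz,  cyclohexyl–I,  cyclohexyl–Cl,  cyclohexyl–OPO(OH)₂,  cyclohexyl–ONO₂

With the same alkyl group throughout, only the leaving group differentiates the rates.
The more stable X⁻ (or X) is on its own — i.e. the weaker a base it is — the better a leaving group it makes.
cyclohexyl–I loses I⁻: pKₐ(HI) ≈ -10
cyclohexyl–Cl loses Cl⁻: pKₐ(HCl) ≈ -7
cyclohexyl–ONO₂ loses NO₃⁻: pKₐ(HNO₃) ≈ -1.3
cyclohexyl–OPO(OH)₂ loses H₂PO₄⁻: pKₐ(H₃PO₄) ≈ 2.1
cyclohexyl–OBz loses PhCOO⁻: pKₐ(C₆H₅COOH) ≈ 4.2

cyclohexyl–I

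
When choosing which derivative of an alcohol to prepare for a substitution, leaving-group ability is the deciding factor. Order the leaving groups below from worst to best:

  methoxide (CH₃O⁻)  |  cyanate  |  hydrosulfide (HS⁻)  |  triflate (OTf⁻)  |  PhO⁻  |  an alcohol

methoxide (CH₃O⁻) < PhO⁻ < hydrosulfide (HS⁻) < cyanate < an alcohol < triflate (OTf⁻)

Rank by basicity of the departing species: weakest base leaves most easily.
triflate (OTf⁻): pKₐ(CF₃SO₃H (triflic acid)) ≈ -14 — charge spread over three oxygens and a CF₃ group; the premier leaving group in synthesis
an alcohol: pKₐ(R'OH₂⁺) ≈ -2.4 — neutral; leaves from a protonated ether (an oxonium ion, R–O(H)R'⁺)
cyanate: pKₐ(HOCN) ≈ 3.5 — resonance between N and O
hydrosulfide (HS⁻): pKₐ(H₂S) ≈ 7
PhO⁻: pKₐ(C₆H₅OH (phenol)) ≈ 10 — resonance into the ring helps, but still a poor LG
methoxide (CH₃O⁻): pKₐ(CH₃OH) ≈ 15.5 — strong base; alkoxides do not leave unassisted
The question asks for worst first, so the sequence is read in increasing leaving-group ability.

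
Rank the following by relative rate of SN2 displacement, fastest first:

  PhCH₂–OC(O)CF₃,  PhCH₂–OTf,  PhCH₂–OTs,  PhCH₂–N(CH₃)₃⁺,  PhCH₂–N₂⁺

PhCH₂–N₂⁺ > PhCH₂–OTf > PhCH₂–OTs > PhCH₂–OC(O)CF₃ > PhCH₂–N(CH₃)₃⁺

The skeletons are identical, so relative rate is governed entirely by leaving-group ability.
Rank by basicity of the departing species: weakest base leaves most easily.
PhCH₂–N₂⁺ loses N₂: no meaningful conjugate acid; N₂ departs as an exceptionally stable neutral molecule
PhCH₂–OTf loses OTf⁻: pKₐ(CF₃SO₃H (triflic acid)) ≈ -14
PhCH₂–OTs loses OTs⁻: pKₐ(p-CH₃C₆H₄SO₃H (TsOH)) ≈ -2.8
PhCH₂–OC(O)CF₃ loses CF₃COO⁻: pKₐ(CF₃COOH) ≈ 0.2
PhCH₂–N(CH₃)₃⁺ loses NR'₃: pKₐ(R'₃NH⁺) ≈ 10.7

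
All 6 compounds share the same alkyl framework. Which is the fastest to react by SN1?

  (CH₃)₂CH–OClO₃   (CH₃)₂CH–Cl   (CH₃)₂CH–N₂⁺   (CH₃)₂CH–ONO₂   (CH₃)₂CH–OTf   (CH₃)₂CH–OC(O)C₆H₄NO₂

(CH₃)₂CH–N₂⁺

With the same alkyl group throughout, only the leaving group differentiates the rates.
A good leaving group is a weak base: the lower the pKₐ of its conjugate acid, the more readily it departs.
(CH₃)₂CH–N₂⁺ loses N₂: no meaningful conjugate acid; N₂ departs as an exceptionally stable neutral molecule
(CH₃)₂CH–OTf loses OTf⁻: pKₐ(CF₃SO₃H (triflic acid)) ≈ -14
(CH₃)₂CH–OClO₃ loses ClO₄⁻: pKₐ(HClO₄) ≈ -10
(CH₃)₂CH–Cl loses Cl⁻: pKₐ(HCl) ≈ -7
(CH₃)₂CH–ONO₂ loses NO₃⁻: pKₐ(HNO₃) ≈ -1.3
(CH₃)₂CH–OC(O)C₆H₄NO₂ loses p-O₂N–C₆H₄–COO⁻: pKₐ(p-nitrobenzoic acid) ≈ 3.4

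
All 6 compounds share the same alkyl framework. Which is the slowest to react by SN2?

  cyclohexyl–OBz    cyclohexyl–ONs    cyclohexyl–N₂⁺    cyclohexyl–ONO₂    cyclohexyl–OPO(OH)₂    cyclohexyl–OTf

With the same alkyl group throughout, only the leaving group differentiates the rates.
The more stable X⁻ (or X) is on its own — i.e. the weaker a base it is — the better a leaving group it makes.
cyclohexyl–N₂⁺ loses N₂: no meaningful conjugate acid; N₂ departs as an exceptionally stable neutral molecule
cyclohexyl–OTf loses OTf⁻: pKₐ(CF₃SO₃H (triflic acid)) ≈ -14
cyclohexyl–ONs loses ONs⁻: pKₐ(p-O₂NC₆H₄SO₃H) ≈ -3.5
cyclohexyl–ONO₂ loses NO₃⁻: pKₐ(HNO₃) ≈ -1.3
cyclohexyl–OPO(OH)₂ loses H₂PO₄⁻: pKₐ(H₃PO₄) ≈ 2.1
cyclohexyl–OBz loses PhCOO⁻: pKₐ(C₆H₅COOH) ≈ 4.2

cyclohexyl–OBz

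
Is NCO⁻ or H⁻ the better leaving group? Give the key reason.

NCO⁻

NCO⁻ is the better leaving group.
pKₐ(HOCN) ≈ 3.5 versus pKₐ(H₂) ≈ 36: NCO⁻ is the much weaker base.
Resonance between N and O.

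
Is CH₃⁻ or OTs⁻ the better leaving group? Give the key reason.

OTs⁻ is the better leaving group.
pKₐ(p-CH₃C₆H₄SO₃H (TsOH)) ≈ -2.8 versus pKₐ(CH₄) ≈ 48: OTs⁻ is the much weaker base.
Resonance-delocalised arenesulfonate.

OTs⁻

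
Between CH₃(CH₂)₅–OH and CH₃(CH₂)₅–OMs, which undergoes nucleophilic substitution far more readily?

CH₃(CH₂)₅–OMs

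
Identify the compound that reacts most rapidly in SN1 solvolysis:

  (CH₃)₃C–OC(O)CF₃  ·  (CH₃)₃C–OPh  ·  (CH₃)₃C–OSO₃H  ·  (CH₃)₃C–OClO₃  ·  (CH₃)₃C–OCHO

(CH₃)₃C–OClO₃

Same R in every case — rank the leaving groups.
The more stable X⁻ (or X) is on its own — i.e. the weaker a base it is — the better a leaving group it makes.
(CH₃)₃C–OClO₃ loses ClO₄⁻: pKₐ(HClO₄) ≈ -10
(CH₃)₃C–OSO₃H loses HSO₄⁻: pKₐ(H₂SO₄) ≈ -3
(CH₃)₃C–OC(O)CF₃ loses CF₃COO⁻: pKₐ(CF₃COOH) ≈ 0.2
(CH₃)₃C–OCHO loses HCOO⁻: pKₐ(HCOOH) ≈ 3.8
(CH₃)₃C–OPh loses PhO⁻: pKₐ(C₆H₅OH (phenol)) ≈ 10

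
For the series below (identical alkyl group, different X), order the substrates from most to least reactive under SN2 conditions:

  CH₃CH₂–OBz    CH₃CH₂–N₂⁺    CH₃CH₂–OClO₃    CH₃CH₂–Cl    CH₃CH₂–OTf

The skeletons are identical, so relative rate is governed entirely by leaving-group ability.
The more stable X⁻ (or X) is on its own — i.e. the weaker a base it is — the better a leaving group it makes.
CH₃CH₂–N₂⁺ loses N₂: no meaningful conjugate acid; N₂ departs as an exceptionally stable neutral molecule
CH₃CH₂–OTf loses OTf⁻: pKₐ(CF₃SO₃H (triflic acid)) ≈ -14
CH₃CH₂–OClO₃ loses ClO₄⁻: pKₐ(HClO₄) ≈ -10
CH₃CH₂–Cl loses Cl⁻: pKₐ(HCl) ≈ -7
CH₃CH₂–OBz loses PhCOO⁻: pKₐ(C₆H₅COOH) ≈ 4.2

CH₃CH₂–N₂⁺ > CH₃CH₂–OTf > CH₃CH₂–OClO₃ > CH₃CH₂–Cl > CH₃CH₂–OBz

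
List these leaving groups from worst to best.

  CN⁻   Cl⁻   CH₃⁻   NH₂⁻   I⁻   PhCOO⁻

CH₃⁻ < NH₂⁻ < CN⁻ < PhCOO⁻ < Cl⁻ < I⁻

A good leaving group is a weak base: the lower the pKₐ of its conjugate acid, the more readily it departs.
I⁻: pKₐ(HI) ≈ -10
Cl⁻: pKₐ(HCl) ≈ -7
PhCOO⁻: pKₐ(C₆H₅COOH) ≈ 4.2
CN⁻: pKₐ(HCN) ≈ 9.2
NH₂⁻: pKₐ(NH₃) ≈ 38
CH₃⁻: pKₐ(CH₄) ≈ 48
Reversing gives the worst-to-best order requested.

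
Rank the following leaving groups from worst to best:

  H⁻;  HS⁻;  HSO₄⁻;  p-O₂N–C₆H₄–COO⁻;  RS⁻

Leaving-group ability tracks the stability of the departed species; conjugate-acid pKₐ is the usual yardstick (lower pKₐ → better LG).
HSO₄⁻: pKₐ(H₂SO₄) ≈ -3 — conjugate base of a strong mineral acid
p-O₂N–C₆H₄–COO⁻: pKₐ(p-nitrobenzoic acid) ≈ 3.4
HS⁻: pKₐ(H₂S) ≈ 7
RS⁻: pKₐ(RSH (a thiol)) ≈ 10.5
H⁻: pKₐ(H₂) ≈ 36
The question asks for worst first, so the sequence is read in increasing leaving-group ability.

H⁻ < RS⁻ < HS⁻ < p-O₂N–C₆H₄–COO⁻ < HSO₄⁻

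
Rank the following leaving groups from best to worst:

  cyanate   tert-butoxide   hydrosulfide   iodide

iodide > cyanate > hydrosulfide > tert-butoxide

The more stable X⁻ (or X) is on its own — i.e. the weaker a base it is — the better a leaving group it makes.
iodide: pKₐ(HI) ≈ -10
cyanate: pKₐ(HOCN) ≈ 3.5
hydrosulfide: pKₐ(H₂S) ≈ 7
tert-butoxide: pKₐ(t-BuOH) ≈ 18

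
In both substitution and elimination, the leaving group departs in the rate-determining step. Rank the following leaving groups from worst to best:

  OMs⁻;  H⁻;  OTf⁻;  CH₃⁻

CH₃⁻ < H⁻ < OMs⁻ < OTf⁻

OTf⁻: pKₐ(CF₃SO₃H (triflic acid)) ≈ -14
OMs⁻: pKₐ(CH₃SO₃H (MsOH)) ≈ -1.9 — resonance-delocalised alkanesulfonate
H⁻: pKₐ(H₂) ≈ 36 — extremely strong base; leaves only in special hydride-transfer contexts
CH₃⁻: pKₐ(CH₄) ≈ 48
Listed from poorest to best leaving group as asked.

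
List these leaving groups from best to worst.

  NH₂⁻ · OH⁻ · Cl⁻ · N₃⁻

Cl⁻ > N₃⁻ > OH⁻ > NH₂⁻

Cl⁻: pKₐ(HCl) ≈ -7
N₃⁻: pKₐ(HN₃) ≈ 4.7
OH⁻: pKₐ(H₂O) ≈ 15.7
NH₂⁻: pKₐ(NH₃) ≈ 38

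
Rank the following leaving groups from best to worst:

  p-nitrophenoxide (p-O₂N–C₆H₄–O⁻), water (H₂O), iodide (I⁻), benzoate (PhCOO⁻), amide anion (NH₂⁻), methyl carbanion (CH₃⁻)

iodide (I⁻) > water (H₂O) > benzoate (PhCOO⁻) > p-nitrophenoxide (p-O₂N–C₆H₄–O⁻) > amide anion (NH₂⁻) > methyl carbanion (CH₃⁻)

The more stable X⁻ (or X) is on its own — i.e. the weaker a base it is — the better a leaving group it makes.
iodide (I⁻): pKₐ(HI) ≈ -10 — large, highly polarisable; very weak base
water (H₂O): pKₐ(H₃O⁺) ≈ -1.7 — neutral; leaves from a protonated alcohol (R–OH₂⁺)
benzoate (PhCOO⁻): pKₐ(C₆H₅COOH) ≈ 4.2 — aryl carboxylate
p-nitrophenoxide (p-O₂N–C₆H₄–O⁻): pKₐ(p-nitrophenol) ≈ 7.2
amide anion (NH₂⁻): pKₐ(NH₃) ≈ 38 — extremely strong base; never a leaving group
methyl carbanion (CH₃⁻): pKₐ(CH₄) ≈ 48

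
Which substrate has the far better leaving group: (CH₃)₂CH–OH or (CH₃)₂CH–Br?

From (CH₃)₂CH–OH the departing group would be OH⁻ (pKₐ(H₂O) ≈ 15.7). Strong base; essentially never leaves without prior activation.
From (CH₃)₂CH–Br the leaving group is Br⁻ (pKₐ(HBr) ≈ -9). Weak base; good leaving group.
(In practice (CH₃)₂CH–Br is made from (CH₃)₂CH–OH by treatment with PBr₃, replacing the hydroxyl with bromide.)

(CH₃)₂CH–Br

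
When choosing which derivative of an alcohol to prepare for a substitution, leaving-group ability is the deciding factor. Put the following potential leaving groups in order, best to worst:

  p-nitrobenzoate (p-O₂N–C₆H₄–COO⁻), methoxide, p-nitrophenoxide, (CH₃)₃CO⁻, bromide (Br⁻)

bromide (Br⁻) > p-nitrobenzoate (p-O₂N–C₆H₄–COO⁻) > p-nitrophenoxide > methoxide > (CH₃)₃CO⁻

A good leaving group is a weak base: the lower the pKₐ of its conjugate acid, the more readily it departs.
bromide (Br⁻): pKₐ(HBr) ≈ -9
p-nitrobenzoate (p-O₂N–C₆H₄–COO⁻): pKₐ(p-nitrobenzoic acid) ≈ 3.4
p-nitrophenoxide: pKₐ(p-nitrophenol) ≈ 7.2
methoxide: pKₐ(CH₃OH) ≈ 15.5
(CH₃)₃CO⁻: pKₐ(t-BuOH) ≈ 18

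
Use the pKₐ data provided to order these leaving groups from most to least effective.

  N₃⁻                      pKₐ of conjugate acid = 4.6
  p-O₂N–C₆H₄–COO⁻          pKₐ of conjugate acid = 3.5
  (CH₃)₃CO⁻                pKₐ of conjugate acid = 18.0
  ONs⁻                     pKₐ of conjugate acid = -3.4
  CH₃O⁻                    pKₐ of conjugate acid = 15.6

Lower conjugate-acid pKₐ ⇒ weaker base ⇒ better leaving group.
Sorting by the given values: ONs⁻ (-3.4), p-O₂N–C₆H₄–COO⁻ (3.5), N₃⁻ (4.6), CH₃O⁻ (15.6), (CH₃)₃CO⁻ (18.0).

ONs⁻ > p-O₂N–C₆H₄–COO⁻ > N₃⁻ > CH₃O⁻ > (CH₃)₃CO⁻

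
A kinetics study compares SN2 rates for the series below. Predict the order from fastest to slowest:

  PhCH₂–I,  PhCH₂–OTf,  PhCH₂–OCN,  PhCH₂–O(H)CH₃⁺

The skeletons are identical, so relative rate is governed entirely by leaving-group ability.
Leaving-group ability tracks the stability of the departed species; conjugate-acid pKₐ is the usual yardstick (lower pKₐ → better LG).
PhCH₂–OTf loses OTf⁻: pKₐ(CF₃SO₃H (triflic acid)) ≈ -14
PhCH₂–I loses I⁻: pKₐ(HI) ≈ -10
PhCH₂–O(H)CH₃⁺ loses R'OH: pKₐ(R'OH₂⁺) ≈ -2.4
PhCH₂–OCN loses NCO⁻: pKₐ(HOCN) ≈ 3.5

PhCH₂–OTf > PhCH₂–I > PhCH₂–O(H)CH₃⁺ > PhCH₂–OCN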